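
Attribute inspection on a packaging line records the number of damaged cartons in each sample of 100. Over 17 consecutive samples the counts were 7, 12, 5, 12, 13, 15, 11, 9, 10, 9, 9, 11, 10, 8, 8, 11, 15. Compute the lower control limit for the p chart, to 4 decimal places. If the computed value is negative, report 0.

0.0118

p̄ = Σdᵢ / (k·n) = 175 / (17 × 100) = 0.10294
LCL = p̄ − 3·√(p̄(1−p̄)/n) = 0.10294 − 3 × 0.03039 = 0.01178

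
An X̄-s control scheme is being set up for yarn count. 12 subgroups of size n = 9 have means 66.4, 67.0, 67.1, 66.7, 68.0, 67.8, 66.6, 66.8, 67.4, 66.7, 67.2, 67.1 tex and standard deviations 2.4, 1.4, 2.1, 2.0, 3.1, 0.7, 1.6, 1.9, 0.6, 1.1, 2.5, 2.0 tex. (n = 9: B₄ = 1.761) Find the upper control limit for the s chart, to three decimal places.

s̄ = (2.4 + 1.4 + 2.1 + 2.0 + 3.1 + 0.7 + 1.6 + 1.9 + 0.6 + 1.1 + 2.5 + 2.0) / 12 = 1.7833
UCL_s = B₄·s̄ = 1.761 × 1.7833 = 3.1404

3.140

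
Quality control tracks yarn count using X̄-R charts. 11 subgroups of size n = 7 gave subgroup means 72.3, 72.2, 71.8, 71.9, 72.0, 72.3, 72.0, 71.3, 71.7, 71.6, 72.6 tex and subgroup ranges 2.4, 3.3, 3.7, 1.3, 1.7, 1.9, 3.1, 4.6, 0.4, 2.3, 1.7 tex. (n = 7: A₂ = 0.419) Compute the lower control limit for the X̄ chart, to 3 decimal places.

X̄̄ = (72.3 + 72.2 + 71.8 + 71.9 + 72.0 + 72.3 + 72.0 + 71.3 + 71.7 + 71.6 + 72.6) / 11 = 791.7000 / 11 = 71.9727
R̄ = (2.4 + 3.3 + 3.7 + 1.3 + 1.7 + 1.9 + 3.1 + 4.6 + 0.4 + 2.3 + 1.7) / 11 = 26.4000 / 11 = 2.4000
LCL = X̄̄ − A₂·R̄ = 71.9727 − 0.419 × 2.4000 = 70.9671

70.967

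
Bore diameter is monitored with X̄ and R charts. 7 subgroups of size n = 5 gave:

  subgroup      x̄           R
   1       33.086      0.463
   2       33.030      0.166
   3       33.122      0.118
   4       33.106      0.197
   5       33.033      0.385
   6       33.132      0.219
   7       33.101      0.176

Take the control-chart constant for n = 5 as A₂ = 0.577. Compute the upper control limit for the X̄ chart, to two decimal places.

33.23

X̄̄ = (33.086 + 33.030 + 33.122 + 33.106 + 33.033 + 33.132 + 33.101) / 7 = 231.6100 / 7 = 33.0871
R̄ = (0.463 + 0.166 + 0.118 + 0.197 + 0.385 + 0.219 + 0.176) / 7 = 1.7240 / 7 = 0.2463
UCL = X̄̄ + A₂·R̄ = 33.0871 + 0.577 × 0.2463 = 33.2292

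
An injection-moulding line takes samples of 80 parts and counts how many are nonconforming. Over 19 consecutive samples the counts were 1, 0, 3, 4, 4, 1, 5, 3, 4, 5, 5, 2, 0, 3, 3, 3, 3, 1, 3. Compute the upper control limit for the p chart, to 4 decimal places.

p̄ = Σdᵢ / (k·n) = 53 / (19 × 80) = 0.03487
UCL = p̄ + 3·√(p̄(1−p̄)/n) = 0.03487 + 3 × √(0.03487×0.96513/80) = 0.03487 + 3 × 0.02051 = 0.09640

0.0964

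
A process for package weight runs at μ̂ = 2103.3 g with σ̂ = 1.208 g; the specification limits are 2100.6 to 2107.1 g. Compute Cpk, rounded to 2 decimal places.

0.75

Cpu = (USL − μ̂) / (3σ̂) = (2107.1 − 2103.3) / (3 × 1.208) = 1.0486; Cpl = (μ̂ − LSL) / (3σ̂) = (2103.3 − 2100.6) / (3 × 1.208) = 0.7450; Cpk = min(Cpu, Cpl) = 0.7450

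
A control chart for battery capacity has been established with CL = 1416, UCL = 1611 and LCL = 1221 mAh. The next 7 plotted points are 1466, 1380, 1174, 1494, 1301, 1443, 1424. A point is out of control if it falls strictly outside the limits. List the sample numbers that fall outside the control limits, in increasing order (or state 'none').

3

Compare each point to [1221, 1611]: sample 3 = 1174 < LCL.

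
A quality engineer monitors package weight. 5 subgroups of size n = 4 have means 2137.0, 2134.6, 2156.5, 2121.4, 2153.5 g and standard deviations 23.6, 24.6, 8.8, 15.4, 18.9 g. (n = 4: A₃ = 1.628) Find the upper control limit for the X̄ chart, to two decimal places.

X̄̄ = (2137.0 + 2134.6 + 2156.5 + 2121.4 + 2153.5) / 5 = 2140.6000
s̄ = (23.6 + 24.6 + 8.8 + 15.4 + 18.9) / 5 = 18.2600
UCL = X̄̄ + A₃·s̄ = 2140.6000 + 1.628 × 18.2600 = 2170.3273

2170.33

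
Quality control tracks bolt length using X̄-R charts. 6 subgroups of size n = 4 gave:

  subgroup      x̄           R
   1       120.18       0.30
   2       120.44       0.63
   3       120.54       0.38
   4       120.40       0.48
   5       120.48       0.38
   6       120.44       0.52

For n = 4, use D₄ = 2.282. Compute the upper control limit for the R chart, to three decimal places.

1.023

R̄ = (0.30 + 0.63 + 0.38 + 0.48 + 0.38 + 0.52) / 6 = 2.6900 / 6 = 0.4483
UCL_R = D₄·R̄ = 2.282 × 0.4483 = 1.0231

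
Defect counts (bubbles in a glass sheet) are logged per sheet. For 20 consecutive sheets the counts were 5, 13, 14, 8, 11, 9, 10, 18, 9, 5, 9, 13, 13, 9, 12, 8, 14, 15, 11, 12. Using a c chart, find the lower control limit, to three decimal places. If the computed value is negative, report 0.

c̄ = (5 + 13 + 14 + 8 + 11 + 9 + 10 + 18 + 9 + 5 + 9 + 13 + 13 + 9 + 12 + 8 + 14 + 15 + 11 + 12) / 20 = 218 / 20 = 10.9000
LCL = c̄ − 3√c̄ = 10.9000 − 3 × 3.3015 = 0.9955

0.995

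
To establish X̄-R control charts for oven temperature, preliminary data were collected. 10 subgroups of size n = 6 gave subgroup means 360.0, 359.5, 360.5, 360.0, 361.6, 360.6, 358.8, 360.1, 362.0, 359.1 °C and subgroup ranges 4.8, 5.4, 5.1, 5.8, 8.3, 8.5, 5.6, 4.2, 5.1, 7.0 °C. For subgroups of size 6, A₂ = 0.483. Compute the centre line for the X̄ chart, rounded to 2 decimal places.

X̄̄ = (360.0 + 359.5 + 360.5 + 360.0 + 361.6 + 360.6 + 358.8 + 360.1 + 362.0 + 359.1) / 10 = 3602.2000 / 10 = 360.2200
CL = X̄̄ = 360.2200

360.22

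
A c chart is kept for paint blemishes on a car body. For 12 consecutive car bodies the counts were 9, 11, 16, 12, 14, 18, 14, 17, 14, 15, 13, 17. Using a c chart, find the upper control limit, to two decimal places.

25.46

c̄ = (9 + 11 + 16 + 12 + 14 + 18 + 14 + 17 + 14 + 15 + 13 + 17) / 12 = 170 / 12 = 14.1667
UCL = c̄ + 3√c̄ = 14.1667 + 3 × √14.1667 = 14.1667 + 3 × 3.7639 = 25.4583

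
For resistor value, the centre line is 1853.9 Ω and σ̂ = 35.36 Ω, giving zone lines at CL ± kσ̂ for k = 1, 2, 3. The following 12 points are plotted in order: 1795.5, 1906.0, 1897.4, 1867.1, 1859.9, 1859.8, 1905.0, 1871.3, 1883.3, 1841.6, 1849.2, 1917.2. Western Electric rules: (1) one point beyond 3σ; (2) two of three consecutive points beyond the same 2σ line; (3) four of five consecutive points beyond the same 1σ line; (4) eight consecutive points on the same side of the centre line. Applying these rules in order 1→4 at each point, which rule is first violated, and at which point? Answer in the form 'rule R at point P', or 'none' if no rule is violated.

rule 4 at point 9

Zone of each point (C = within 1σ̂, B = 1σ̂–2σ̂, A = 2σ̂–3σ̂, * = beyond 3σ̂; sign = side of CL): 1:-B, 2:+B, 3:+B, 4:+C, 5:+C, 6:+C, 7:+B, 8:+C, 9:+C, 10:-C, 11:-C, 12:+B
Rule 4 (eight consecutive points on the same side of the centre line) is satisfied at point 9.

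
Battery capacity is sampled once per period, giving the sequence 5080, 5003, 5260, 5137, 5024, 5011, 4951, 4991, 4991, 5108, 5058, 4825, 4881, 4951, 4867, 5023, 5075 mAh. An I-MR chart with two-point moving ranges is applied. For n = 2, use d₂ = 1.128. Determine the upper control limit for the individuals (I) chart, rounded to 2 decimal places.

X̄ = (5080 + 5003 + 5260 + 5137 + 5024 + 5011 + 4951 + 4991 + 4991 + 5108 + 5058 + 4825 + 4881 + 4951 + 4867 + 5023 + 5075) / 17 = 5013.8824
Moving ranges: 77, 257, 123, 113, 13, 60, 40, 0, 117, 50, 233, 56, 70, 84, 156, 52; M̄R̄ = 1501.0000 / 16 = 93.8125
UCL = X̄ + 3·M̄R̄/d₂ = 5013.8824 + 3 × 93.8125 / 1.128 = 5263.3837

5263.38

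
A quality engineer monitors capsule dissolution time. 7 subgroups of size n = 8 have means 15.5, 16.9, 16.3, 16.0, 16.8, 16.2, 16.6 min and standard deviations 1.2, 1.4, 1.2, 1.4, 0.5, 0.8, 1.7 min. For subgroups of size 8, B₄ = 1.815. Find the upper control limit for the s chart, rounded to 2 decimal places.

s̄ = (1.2 + 1.4 + 1.2 + 1.4 + 0.5 + 0.8 + 1.7) / 7 = 1.1714
UCL_s = B₄·s̄ = 1.815 × 1.1714 = 2.1261

2.13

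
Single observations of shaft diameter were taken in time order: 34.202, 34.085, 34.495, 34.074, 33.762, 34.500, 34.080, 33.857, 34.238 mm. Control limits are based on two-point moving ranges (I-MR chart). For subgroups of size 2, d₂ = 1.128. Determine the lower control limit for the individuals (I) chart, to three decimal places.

X̄ = (34.202 + 34.085 + 34.495 + 34.074 + 33.762 + 34.500 + 34.080 + 33.857 + 34.238) / 9 = 34.1437
Moving ranges: 0.117, 0.410, 0.421, 0.312, 0.738, 0.420, 0.223, 0.381; M̄R̄ = 3.0220 / 8 = 0.3777
LCL = X̄ − 3·M̄R̄/d₂ = 34.1437 − 3 × 0.3777 / 1.128 = 33.1390

33.139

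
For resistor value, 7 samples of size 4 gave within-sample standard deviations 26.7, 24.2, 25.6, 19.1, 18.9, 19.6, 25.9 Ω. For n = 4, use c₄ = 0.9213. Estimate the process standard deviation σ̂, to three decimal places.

s̄ = (26.7 + 24.2 + 25.6 + 19.1 + 18.9 + 19.6 + 25.9) / 7 = 22.8571
σ̂ = s̄ / c₄ = 22.8571 / 0.9213 = 24.8097

24.810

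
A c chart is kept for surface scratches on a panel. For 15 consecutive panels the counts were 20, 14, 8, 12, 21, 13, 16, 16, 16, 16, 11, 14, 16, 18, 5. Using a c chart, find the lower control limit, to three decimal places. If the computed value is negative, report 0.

3.016

c̄ = (20 + 14 + 8 + 12 + 21 + 13 + 16 + 16 + 16 + 16 + 11 + 14 + 16 + 18 + 5) / 15 = 216 / 15 = 14.4000
LCL = c̄ − 3√c̄ = 14.4000 − 3 × 3.7947 = 3.0158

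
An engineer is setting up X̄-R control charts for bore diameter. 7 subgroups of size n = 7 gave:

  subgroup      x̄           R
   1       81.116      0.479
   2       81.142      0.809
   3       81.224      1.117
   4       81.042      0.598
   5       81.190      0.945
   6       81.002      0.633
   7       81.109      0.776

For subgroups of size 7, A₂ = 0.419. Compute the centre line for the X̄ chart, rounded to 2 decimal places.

81.12

X̄̄ = (81.116 + 81.142 + 81.224 + 81.042 + 81.190 + 81.002 + 81.109) / 7 = 567.8250 / 7 = 81.1179
CL = X̄̄ = 81.1179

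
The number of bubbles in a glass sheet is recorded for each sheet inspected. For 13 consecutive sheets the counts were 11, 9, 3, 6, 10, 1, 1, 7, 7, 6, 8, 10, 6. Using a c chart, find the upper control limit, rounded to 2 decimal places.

14.21

c̄ = (11 + 9 + 3 + 6 + 10 + 1 + 1 + 7 + 7 + 6 + 8 + 10 + 6) / 13 = 85 / 13 = 6.5385
UCL = c̄ + 3√c̄ = 6.5385 + 3 × √6.5385 = 6.5385 + 3 × 2.5570 = 14.2096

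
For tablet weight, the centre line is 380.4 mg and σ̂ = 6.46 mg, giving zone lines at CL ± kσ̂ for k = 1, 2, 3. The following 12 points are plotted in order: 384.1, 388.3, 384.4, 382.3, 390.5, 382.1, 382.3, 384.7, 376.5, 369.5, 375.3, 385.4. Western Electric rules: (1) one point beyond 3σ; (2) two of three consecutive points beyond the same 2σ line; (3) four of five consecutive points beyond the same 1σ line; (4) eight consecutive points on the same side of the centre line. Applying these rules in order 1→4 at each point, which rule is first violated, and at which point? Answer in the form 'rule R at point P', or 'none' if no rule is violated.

Zone of each point (C = within 1σ̂, B = 1σ̂–2σ̂, A = 2σ̂–3σ̂, * = beyond 3σ̂; sign = side of CL): 1:+C, 2:+B, 3:+C, 4:+C, 5:+B, 6:+C, 7:+C, 8:+C, 9:-C, 10:-B, 11:-C, 12:+C
Rule 4 (eight consecutive points on the same side of the centre line) is satisfied at point 8.

rule 4 at point 8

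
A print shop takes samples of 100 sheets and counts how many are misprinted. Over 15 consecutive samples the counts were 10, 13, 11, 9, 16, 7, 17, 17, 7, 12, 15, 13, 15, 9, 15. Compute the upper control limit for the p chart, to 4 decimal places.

0.2229

p̄ = Σdᵢ / (k·n) = 186 / (15 × 100) = 0.12400
UCL = p̄ + 3·√(p̄(1−p̄)/n) = 0.12400 + 3 × √(0.12400×0.87600/100) = 0.12400 + 3 × 0.03296 = 0.22287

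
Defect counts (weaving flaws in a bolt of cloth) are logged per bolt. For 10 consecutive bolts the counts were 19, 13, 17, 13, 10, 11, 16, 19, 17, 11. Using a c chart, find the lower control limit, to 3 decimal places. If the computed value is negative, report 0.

c̄ = (19 + 13 + 17 + 13 + 10 + 11 + 16 + 19 + 17 + 11) / 10 = 146 / 10 = 14.6000
LCL = c̄ − 3√c̄ = 14.6000 − 3 × 3.8210 = 3.1370

3.137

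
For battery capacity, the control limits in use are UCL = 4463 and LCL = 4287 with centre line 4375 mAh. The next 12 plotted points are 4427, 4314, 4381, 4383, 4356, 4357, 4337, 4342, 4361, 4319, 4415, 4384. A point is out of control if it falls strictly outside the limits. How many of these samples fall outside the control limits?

0

All 12 points lie within [4287, 4463].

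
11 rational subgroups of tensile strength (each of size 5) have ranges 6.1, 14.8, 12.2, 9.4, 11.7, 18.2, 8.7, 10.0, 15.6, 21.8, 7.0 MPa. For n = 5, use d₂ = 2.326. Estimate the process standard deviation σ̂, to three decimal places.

5.296

R̄ = (6.1 + 14.8 + 12.2 + 9.4 + 11.7 + 18.2 + 8.7 + 10.0 + 15.6 + 21.8 + 7.0) / 11 = 12.3182
σ̂ = R̄ / d₂ = 12.3182 / 2.326 = 5.2959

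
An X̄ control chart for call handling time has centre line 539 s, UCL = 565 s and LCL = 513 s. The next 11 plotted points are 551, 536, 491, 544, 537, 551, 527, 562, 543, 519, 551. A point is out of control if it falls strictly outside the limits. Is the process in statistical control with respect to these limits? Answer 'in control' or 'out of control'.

out of control

Compare each point to [513, 565]: sample 3 = 491 < LCL.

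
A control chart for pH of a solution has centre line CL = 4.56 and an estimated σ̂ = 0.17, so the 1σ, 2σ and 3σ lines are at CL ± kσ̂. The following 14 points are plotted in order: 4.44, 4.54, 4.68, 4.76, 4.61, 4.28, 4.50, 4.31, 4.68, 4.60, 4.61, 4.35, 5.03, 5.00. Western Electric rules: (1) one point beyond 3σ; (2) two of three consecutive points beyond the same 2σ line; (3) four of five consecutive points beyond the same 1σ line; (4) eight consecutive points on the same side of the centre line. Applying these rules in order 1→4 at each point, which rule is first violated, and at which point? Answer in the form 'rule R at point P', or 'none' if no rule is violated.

Zone of each point (C = within 1σ̂, B = 1σ̂–2σ̂, A = 2σ̂–3σ̂, * = beyond 3σ̂; sign = side of CL): 1:-C, 2:-C, 3:+C, 4:+B, 5:+C, 6:-B, 7:-C, 8:-B, 9:+C, 10:+C, 11:+C, 12:-B, 13:+A, 14:+A
Rule 2 (two of three consecutive points beyond the same 2σ limit) is satisfied at point 14.

rule 2 at point 14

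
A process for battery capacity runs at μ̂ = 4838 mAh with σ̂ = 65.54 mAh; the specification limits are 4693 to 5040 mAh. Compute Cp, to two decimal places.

0.88

Cp = (USL − LSL) / (6σ̂) = (5040 − 4693) / (6 × 65.54) = 347.0000 / 393.2400 = 0.8824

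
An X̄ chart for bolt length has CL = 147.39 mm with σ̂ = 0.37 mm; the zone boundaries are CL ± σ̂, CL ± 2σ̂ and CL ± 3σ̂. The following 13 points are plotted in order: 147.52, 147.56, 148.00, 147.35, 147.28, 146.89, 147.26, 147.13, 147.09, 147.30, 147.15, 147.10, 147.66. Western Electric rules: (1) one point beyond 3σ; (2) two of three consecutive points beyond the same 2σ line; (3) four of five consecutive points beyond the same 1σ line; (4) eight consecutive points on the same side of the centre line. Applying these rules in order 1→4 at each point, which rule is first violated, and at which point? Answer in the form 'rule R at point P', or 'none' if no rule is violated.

Zone of each point (C = within 1σ̂, B = 1σ̂–2σ̂, A = 2σ̂–3σ̂, * = beyond 3σ̂; sign = side of CL): 1:+C, 2:+C, 3:+B, 4:-C, 5:-C, 6:-B, 7:-C, 8:-C, 9:-C, 10:-C, 11:-C, 12:-C, 13:+C
Rule 4 (eight consecutive points on the same side of the centre line) is satisfied at point 11.

rule 4 at point 11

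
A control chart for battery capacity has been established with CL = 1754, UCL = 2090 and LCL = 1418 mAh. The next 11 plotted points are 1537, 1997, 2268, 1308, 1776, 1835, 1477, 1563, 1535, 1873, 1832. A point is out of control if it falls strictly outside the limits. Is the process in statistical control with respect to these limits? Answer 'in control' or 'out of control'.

Compare each point to [1418, 2090]: sample 3 = 2268 > UCL; sample 4 = 1308 < LCL.

out of control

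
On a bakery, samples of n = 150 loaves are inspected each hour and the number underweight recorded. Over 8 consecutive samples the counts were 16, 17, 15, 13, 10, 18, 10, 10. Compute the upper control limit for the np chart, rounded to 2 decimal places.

24.18

p̄ = Σdᵢ / (k·n) = 109 / (8 × 150) = 0.09083
UCL = np̄ + 3·√(np̄(1−p̄)) = 13.6250 + 3 × √(13.6250×0.90917) = 13.6250 + 3 × 3.5196 = 24.1837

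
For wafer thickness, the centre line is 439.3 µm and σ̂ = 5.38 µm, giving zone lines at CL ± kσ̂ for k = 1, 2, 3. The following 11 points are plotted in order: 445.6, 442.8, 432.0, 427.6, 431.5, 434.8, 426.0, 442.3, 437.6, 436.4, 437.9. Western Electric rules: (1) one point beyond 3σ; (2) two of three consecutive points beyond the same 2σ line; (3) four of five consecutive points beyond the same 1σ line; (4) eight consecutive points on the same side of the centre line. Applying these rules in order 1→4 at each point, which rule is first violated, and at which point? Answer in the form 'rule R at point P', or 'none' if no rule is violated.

Zone of each point (C = within 1σ̂, B = 1σ̂–2σ̂, A = 2σ̂–3σ̂, * = beyond 3σ̂; sign = side of CL): 1:+B, 2:+C, 3:-B, 4:-A, 5:-B, 6:-C, 7:-A, 8:+C, 9:-C, 10:-C, 11:-C
Rule 3 (four of five consecutive points beyond the same 1σ limit) is satisfied at point 7.

rule 3 at point 7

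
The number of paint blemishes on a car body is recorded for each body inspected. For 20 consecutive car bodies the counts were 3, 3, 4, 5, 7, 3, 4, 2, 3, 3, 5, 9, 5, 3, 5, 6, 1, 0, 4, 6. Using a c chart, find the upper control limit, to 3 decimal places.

c̄ = (3 + 3 + 4 + 5 + 7 + 3 + 4 + 2 + 3 + 3 + 5 + 9 + 5 + 3 + 5 + 6 + 1 + 0 + 4 + 6) / 20 = 81 / 20 = 4.0500
UCL = c̄ + 3√c̄ = 4.0500 + 3 × √4.0500 = 4.0500 + 3 × 2.0125 = 10.0874

10.087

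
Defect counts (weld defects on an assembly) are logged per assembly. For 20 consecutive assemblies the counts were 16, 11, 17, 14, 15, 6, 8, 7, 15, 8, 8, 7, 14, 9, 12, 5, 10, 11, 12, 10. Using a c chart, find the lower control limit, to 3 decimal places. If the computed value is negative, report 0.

c̄ = (16 + 11 + 17 + 14 + 15 + 6 + 8 + 7 + 15 + 8 + 8 + 7 + 14 + 9 + 12 + 5 + 10 + 11 + 12 + 10) / 20 = 215 / 20 = 10.7500
LCL = c̄ − 3√c̄ = 10.7500 − 3 × 3.2787 = 0.9138

0.914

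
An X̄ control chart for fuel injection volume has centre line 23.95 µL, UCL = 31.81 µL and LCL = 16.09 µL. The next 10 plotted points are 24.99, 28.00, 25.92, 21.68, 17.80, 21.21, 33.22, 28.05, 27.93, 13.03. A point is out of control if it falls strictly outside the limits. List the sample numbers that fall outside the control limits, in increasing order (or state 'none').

7, 10

Compare each point to [16.09, 31.81]: sample 7 = 33.22 > UCL; sample 10 = 13.03 < LCL.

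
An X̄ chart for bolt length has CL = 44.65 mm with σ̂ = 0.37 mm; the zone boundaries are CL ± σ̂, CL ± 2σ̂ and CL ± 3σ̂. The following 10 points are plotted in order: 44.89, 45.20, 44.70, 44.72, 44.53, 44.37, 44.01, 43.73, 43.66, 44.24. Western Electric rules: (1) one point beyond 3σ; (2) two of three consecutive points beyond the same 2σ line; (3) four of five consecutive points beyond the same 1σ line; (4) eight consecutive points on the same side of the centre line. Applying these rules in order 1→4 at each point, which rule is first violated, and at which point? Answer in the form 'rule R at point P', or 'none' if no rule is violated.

rule 2 at point 9

Zone of each point (C = within 1σ̂, B = 1σ̂–2σ̂, A = 2σ̂–3σ̂, * = beyond 3σ̂; sign = side of CL): 1:+C, 2:+B, 3:+C, 4:+C, 5:-C, 6:-C, 7:-B, 8:-A, 9:-A, 10:-B
Rule 2 (two of three consecutive points beyond the same 2σ limit) is satisfied at point 9.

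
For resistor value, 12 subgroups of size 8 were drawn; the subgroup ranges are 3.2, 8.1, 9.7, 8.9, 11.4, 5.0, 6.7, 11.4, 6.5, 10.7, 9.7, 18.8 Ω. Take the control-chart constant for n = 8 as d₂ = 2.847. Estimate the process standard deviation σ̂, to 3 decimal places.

3.223

R̄ = (3.2 + 8.1 + 9.7 + 8.9 + 11.4 + 5.0 + 6.7 + 11.4 + 6.5 + 10.7 + 9.7 + 18.8) / 12 = 9.1750
σ̂ = R̄ / d₂ = 9.1750 / 2.847 = 3.2227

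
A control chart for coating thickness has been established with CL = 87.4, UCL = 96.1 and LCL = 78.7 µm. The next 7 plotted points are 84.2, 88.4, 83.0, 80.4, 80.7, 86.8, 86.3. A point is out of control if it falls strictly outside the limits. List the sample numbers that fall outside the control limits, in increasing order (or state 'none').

All 7 points lie within [78.7, 96.1].

none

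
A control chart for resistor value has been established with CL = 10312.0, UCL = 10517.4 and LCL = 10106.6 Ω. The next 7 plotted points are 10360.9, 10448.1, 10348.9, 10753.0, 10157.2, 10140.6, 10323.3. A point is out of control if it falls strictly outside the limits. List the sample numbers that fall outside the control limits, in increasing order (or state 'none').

4

Compare each point to [10106.6, 10517.4]: sample 4 = 10753.0 > UCL.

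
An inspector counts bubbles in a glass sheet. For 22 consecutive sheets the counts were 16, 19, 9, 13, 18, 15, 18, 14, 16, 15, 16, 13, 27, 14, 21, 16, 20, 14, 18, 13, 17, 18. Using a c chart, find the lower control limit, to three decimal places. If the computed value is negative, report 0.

c̄ = (16 + 19 + 9 + 13 + 18 + 15 + 18 + 14 + 16 + 15 + 16 + 13 + 27 + 14 + 21 + 16 + 20 + 14 + 18 + 13 + 17 + 18) / 22 = 360 / 22 = 16.3636
LCL = c̄ − 3√c̄ = 16.3636 − 3 × 4.0452 = 4.2280

4.228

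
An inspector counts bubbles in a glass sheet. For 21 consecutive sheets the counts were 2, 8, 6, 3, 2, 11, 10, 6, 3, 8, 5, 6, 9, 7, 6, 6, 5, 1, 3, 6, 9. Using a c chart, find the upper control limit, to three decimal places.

c̄ = (2 + 8 + 6 + 3 + 2 + 11 + 10 + 6 + 3 + 8 + 5 + 6 + 9 + 7 + 6 + 6 + 5 + 1 + 3 + 6 + 9) / 21 = 122 / 21 = 5.8095
UCL = c̄ + 3√c̄ = 5.8095 + 3 × √5.8095 = 5.8095 + 3 × 2.4103 = 13.0404

13.040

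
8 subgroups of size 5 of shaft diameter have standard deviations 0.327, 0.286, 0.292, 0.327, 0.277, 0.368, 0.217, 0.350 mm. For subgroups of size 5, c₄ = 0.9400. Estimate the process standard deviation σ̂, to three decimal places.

s̄ = (0.327 + 0.286 + 0.292 + 0.327 + 0.277 + 0.368 + 0.217 + 0.350) / 8 = 0.3055
σ̂ = s̄ / c₄ = 0.3055 / 0.9400 = 0.3250

0.325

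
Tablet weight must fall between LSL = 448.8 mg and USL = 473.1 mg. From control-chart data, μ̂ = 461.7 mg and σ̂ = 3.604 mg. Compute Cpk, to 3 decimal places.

1.054

Cpu = (USL − μ̂) / (3σ̂) = (473.1 − 461.7) / (3 × 3.604) = 1.0544; Cpl = (μ̂ − LSL) / (3σ̂) = (461.7 − 448.8) / (3 × 3.604) = 1.1931; Cpk = min(Cpu, Cpl) = 1.0544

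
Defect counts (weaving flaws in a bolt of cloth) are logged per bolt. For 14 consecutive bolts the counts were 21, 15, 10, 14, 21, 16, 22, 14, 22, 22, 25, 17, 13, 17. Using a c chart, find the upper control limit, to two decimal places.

c̄ = (21 + 15 + 10 + 14 + 21 + 16 + 22 + 14 + 22 + 22 + 25 + 17 + 13 + 17) / 14 = 249 / 14 = 17.7857
UCL = c̄ + 3√c̄ = 17.7857 + 3 × √17.7857 = 17.7857 + 3 × 4.2173 = 30.4376

30.44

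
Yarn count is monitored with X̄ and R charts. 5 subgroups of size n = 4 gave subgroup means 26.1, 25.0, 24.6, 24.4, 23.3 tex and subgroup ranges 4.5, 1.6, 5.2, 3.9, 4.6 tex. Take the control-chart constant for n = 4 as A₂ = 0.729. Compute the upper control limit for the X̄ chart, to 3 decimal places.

27.567

X̄̄ = (26.1 + 25.0 + 24.6 + 24.4 + 23.3) / 5 = 123.4000 / 5 = 24.6800
R̄ = (4.5 + 1.6 + 5.2 + 3.9 + 4.6) / 5 = 19.8000 / 5 = 3.9600
UCL = X̄̄ + A₂·R̄ = 24.6800 + 0.729 × 3.9600 = 27.5668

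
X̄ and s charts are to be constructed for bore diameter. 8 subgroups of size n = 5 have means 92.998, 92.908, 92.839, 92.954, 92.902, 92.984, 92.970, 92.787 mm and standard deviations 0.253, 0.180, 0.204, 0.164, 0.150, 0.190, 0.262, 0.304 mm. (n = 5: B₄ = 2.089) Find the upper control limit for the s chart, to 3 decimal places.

s̄ = (0.253 + 0.180 + 0.204 + 0.164 + 0.150 + 0.190 + 0.262 + 0.304) / 8 = 0.2134
UCL_s = B₄·s̄ = 2.089 × 0.2134 = 0.4457

0.446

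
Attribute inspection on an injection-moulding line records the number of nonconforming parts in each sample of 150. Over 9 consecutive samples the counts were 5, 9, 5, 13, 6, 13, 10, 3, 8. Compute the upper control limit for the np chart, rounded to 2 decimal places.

16.26

p̄ = Σdᵢ / (k·n) = 72 / (9 × 150) = 0.05333
UCL = np̄ + 3·√(np̄(1−p̄)) = 8.0000 + 3 × √(8.0000×0.94667) = 8.0000 + 3 × 2.7520 = 16.2559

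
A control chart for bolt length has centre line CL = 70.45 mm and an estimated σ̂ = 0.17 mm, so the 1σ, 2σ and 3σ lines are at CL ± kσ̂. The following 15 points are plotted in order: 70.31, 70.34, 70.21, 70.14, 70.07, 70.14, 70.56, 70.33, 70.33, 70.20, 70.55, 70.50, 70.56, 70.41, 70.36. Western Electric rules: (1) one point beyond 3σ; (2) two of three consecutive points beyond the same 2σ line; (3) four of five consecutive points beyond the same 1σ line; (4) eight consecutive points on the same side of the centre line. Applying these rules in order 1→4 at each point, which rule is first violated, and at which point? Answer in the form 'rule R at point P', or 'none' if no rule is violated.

rule 3 at point 6

Zone of each point (C = within 1σ̂, B = 1σ̂–2σ̂, A = 2σ̂–3σ̂, * = beyond 3σ̂; sign = side of CL): 1:-C, 2:-C, 3:-B, 4:-B, 5:-A, 6:-B, 7:+C, 8:-C, 9:-C, 10:-B, 11:+C, 12:+C, 13:+C, 14:-C, 15:-C
Rule 3 (four of five consecutive points beyond the same 1σ limit) is satisfied at point 6.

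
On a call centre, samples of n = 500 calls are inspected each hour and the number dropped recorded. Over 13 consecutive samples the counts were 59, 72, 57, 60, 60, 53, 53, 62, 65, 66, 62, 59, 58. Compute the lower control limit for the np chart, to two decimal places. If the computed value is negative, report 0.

38.59

p̄ = Σdᵢ / (k·n) = 786 / (13 × 500) = 0.12092
LCL = np̄ − 3·√(np̄(1−p̄)) = 60.4615 − 3 × 7.2904 = 38.5903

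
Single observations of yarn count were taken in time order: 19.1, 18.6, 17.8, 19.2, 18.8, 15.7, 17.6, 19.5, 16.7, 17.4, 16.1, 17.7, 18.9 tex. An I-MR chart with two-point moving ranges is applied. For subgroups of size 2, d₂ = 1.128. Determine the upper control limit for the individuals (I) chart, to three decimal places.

X̄ = (19.1 + 18.6 + 17.8 + 19.2 + 18.8 + 15.7 + 17.6 + 19.5 + 16.7 + 17.4 + 16.1 + 17.7 + 18.9) / 13 = 17.9308
Moving ranges: 0.5, 0.8, 1.4, 0.4, 3.1, 1.9, 1.9, 2.8, 0.7, 1.3, 1.6, 1.2; M̄R̄ = 17.6000 / 12 = 1.4667
UCL = X̄ + 3·M̄R̄/d₂ = 17.9308 + 3 × 1.4667 / 1.128 = 21.8315

21.831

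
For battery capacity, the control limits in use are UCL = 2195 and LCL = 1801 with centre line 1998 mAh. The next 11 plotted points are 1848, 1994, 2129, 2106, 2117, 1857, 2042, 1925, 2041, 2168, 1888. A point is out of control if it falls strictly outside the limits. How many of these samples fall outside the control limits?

0

All 11 points lie within [1801, 2195].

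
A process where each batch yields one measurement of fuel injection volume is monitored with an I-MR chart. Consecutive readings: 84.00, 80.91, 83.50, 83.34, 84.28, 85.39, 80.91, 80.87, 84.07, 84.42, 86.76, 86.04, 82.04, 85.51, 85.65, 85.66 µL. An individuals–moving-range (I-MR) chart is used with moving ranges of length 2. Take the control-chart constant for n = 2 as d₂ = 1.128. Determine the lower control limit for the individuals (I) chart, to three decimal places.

X̄ = (84.00 + 80.91 + 83.50 + 83.34 + 84.28 + 85.39 + 80.91 + 80.87 + 84.07 + 84.42 + 86.76 + 86.04 + 82.04 + 85.51 + 85.65 + 85.66) / 16 = 83.9594
Moving ranges: 3.09, 2.59, 0.16, 0.94, 1.11, 4.48, 0.04, 3.20, 0.35, 2.34, 0.72, 4.00, 3.47, 0.14, 0.01; M̄R̄ = 26.6400 / 15 = 1.7760
LCL = X̄ − 3·M̄R̄/d₂ = 83.9594 − 3 × 1.7760 / 1.128 = 79.2360

79.236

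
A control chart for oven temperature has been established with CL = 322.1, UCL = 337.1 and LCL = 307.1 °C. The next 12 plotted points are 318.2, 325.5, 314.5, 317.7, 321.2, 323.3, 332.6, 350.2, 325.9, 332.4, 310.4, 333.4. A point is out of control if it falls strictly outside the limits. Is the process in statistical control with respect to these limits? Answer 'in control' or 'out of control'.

out of control

Compare each point to [307.1, 337.1]: sample 8 = 350.2 > UCL.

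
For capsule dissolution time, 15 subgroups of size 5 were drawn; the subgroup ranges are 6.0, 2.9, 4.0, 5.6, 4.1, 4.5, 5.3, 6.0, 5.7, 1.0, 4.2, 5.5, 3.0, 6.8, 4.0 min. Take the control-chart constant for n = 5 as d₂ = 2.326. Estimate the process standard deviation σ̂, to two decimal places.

1.97

R̄ = (6.0 + 2.9 + 4.0 + 5.6 + 4.1 + 4.5 + 5.3 + 6.0 + 5.7 + 1.0 + 4.2 + 5.5 + 3.0 + 6.8 + 4.0) / 15 = 4.5733
σ̂ = R̄ / d₂ = 4.5733 / 2.326 = 1.9662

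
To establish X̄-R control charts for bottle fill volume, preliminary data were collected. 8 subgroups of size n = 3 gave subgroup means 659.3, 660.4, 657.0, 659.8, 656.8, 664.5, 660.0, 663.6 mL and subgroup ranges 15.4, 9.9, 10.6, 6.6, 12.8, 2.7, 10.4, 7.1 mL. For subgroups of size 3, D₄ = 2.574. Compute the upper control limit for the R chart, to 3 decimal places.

24.292

R̄ = (15.4 + 9.9 + 10.6 + 6.6 + 12.8 + 2.7 + 10.4 + 7.1) / 8 = 75.5000 / 8 = 9.4375
UCL_R = D₄·R̄ = 2.574 × 9.4375 = 24.2921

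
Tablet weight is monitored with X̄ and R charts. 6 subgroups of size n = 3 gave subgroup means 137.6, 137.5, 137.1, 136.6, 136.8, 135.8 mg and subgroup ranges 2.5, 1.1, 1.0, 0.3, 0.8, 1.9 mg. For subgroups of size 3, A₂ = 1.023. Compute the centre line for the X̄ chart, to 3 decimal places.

X̄̄ = (137.6 + 137.5 + 137.1 + 136.6 + 136.8 + 135.8) / 6 = 821.4000 / 6 = 136.9000
CL = X̄̄ = 136.9000

136.900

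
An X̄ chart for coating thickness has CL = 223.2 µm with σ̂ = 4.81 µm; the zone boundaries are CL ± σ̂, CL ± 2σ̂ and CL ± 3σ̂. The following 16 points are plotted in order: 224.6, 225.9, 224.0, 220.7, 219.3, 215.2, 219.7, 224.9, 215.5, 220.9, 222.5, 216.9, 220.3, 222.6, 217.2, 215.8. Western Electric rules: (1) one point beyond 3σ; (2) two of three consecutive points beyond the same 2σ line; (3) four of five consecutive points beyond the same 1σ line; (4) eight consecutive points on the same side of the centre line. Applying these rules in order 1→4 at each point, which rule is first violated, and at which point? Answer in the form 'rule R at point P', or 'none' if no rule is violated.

Zone of each point (C = within 1σ̂, B = 1σ̂–2σ̂, A = 2σ̂–3σ̂, * = beyond 3σ̂; sign = side of CL): 1:+C, 2:+C, 3:+C, 4:-C, 5:-C, 6:-B, 7:-C, 8:+C, 9:-B, 10:-C, 11:-C, 12:-B, 13:-C, 14:-C, 15:-B, 16:-B
Rule 4 (eight consecutive points on the same side of the centre line) is satisfied at point 16.

rule 4 at point 16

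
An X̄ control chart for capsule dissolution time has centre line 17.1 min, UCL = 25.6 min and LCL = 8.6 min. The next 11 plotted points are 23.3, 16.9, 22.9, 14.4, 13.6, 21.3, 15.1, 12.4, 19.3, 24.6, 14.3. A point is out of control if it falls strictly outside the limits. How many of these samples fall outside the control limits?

All 11 points lie within [8.6, 25.6].

0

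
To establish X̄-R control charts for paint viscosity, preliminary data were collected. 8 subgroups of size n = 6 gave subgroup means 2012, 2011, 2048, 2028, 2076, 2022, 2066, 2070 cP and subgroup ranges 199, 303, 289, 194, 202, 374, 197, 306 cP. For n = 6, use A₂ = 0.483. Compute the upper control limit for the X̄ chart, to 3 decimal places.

2166.239

X̄̄ = (2012 + 2011 + 2048 + 2028 + 2076 + 2022 + 2066 + 2070) / 8 = 16333.0000 / 8 = 2041.6250
R̄ = (199 + 303 + 289 + 194 + 202 + 374 + 197 + 306) / 8 = 2064.0000 / 8 = 258.0000
UCL = X̄̄ + A₂·R̄ = 2041.6250 + 0.483 × 258.0000 = 2166.2390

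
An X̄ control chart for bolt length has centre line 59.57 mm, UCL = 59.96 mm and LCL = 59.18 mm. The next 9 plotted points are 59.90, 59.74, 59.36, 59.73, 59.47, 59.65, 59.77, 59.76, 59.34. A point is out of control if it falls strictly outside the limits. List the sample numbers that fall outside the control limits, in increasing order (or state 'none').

All 9 points lie within [59.18, 59.96].

none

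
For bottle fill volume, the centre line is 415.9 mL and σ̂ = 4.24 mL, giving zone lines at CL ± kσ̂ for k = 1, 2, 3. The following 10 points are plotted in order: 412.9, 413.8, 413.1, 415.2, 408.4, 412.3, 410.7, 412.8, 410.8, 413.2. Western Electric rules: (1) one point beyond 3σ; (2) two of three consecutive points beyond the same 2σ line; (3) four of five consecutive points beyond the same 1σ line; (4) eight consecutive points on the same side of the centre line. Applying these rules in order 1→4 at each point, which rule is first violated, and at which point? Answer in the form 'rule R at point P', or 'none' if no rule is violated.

rule 4 at point 8

Zone of each point (C = within 1σ̂, B = 1σ̂–2σ̂, A = 2σ̂–3σ̂, * = beyond 3σ̂; sign = side of CL): 1:-C, 2:-C, 3:-C, 4:-C, 5:-B, 6:-C, 7:-B, 8:-C, 9:-B, 10:-C
Rule 4 (eight consecutive points on the same side of the centre line) is satisfied at point 8.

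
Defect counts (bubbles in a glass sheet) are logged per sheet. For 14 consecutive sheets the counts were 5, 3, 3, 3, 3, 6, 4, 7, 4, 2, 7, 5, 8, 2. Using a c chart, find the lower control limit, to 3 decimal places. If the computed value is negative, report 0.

0.000

c̄ = (5 + 3 + 3 + 3 + 3 + 6 + 4 + 7 + 4 + 2 + 7 + 5 + 8 + 2) / 14 = 62 / 14 = 4.4286
LCL = c̄ − 3√c̄ = 4.4286 − 3 × 2.1044 = -1.8847 → 0 (cannot be negative)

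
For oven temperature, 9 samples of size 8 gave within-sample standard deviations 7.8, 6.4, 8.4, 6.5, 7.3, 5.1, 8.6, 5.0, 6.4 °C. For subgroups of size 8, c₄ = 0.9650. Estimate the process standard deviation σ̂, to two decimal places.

7.08

s̄ = (7.8 + 6.4 + 8.4 + 6.5 + 7.3 + 5.1 + 8.6 + 5.0 + 6.4) / 9 = 6.8333
σ̂ = s̄ / c₄ = 6.8333 / 0.9650 = 7.0812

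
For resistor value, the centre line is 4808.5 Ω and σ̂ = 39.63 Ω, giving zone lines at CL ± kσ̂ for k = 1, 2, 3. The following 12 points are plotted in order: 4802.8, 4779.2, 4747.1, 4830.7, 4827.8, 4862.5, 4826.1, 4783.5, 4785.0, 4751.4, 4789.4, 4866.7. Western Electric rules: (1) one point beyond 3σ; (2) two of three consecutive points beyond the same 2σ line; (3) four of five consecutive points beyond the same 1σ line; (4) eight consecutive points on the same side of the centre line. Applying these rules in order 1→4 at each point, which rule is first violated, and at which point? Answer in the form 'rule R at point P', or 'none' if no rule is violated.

none

Zone of each point (C = within 1σ̂, B = 1σ̂–2σ̂, A = 2σ̂–3σ̂, * = beyond 3σ̂; sign = side of CL): 1:-C, 2:-C, 3:-B, 4:+C, 5:+C, 6:+B, 7:+C, 8:-C, 9:-C, 10:-B, 11:-C, 12:+B
No rule fires across all 12 points.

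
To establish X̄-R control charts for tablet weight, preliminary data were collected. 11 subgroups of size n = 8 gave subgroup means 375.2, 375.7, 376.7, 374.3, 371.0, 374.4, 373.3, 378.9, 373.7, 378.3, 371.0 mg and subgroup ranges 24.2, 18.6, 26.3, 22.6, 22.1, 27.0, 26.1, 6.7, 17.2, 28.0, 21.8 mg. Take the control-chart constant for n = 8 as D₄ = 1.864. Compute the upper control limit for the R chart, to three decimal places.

40.771

R̄ = (24.2 + 18.6 + 26.3 + 22.6 + 22.1 + 27.0 + 26.1 + 6.7 + 17.2 + 28.0 + 21.8) / 11 = 240.6000 / 11 = 21.8727
UCL_R = D₄·R̄ = 1.864 × 21.8727 = 40.7708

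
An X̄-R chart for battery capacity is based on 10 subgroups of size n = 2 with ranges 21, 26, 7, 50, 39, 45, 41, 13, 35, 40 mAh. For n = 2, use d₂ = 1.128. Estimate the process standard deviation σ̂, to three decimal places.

28.103

R̄ = (21 + 26 + 7 + 50 + 39 + 45 + 41 + 13 + 35 + 40) / 10 = 31.7000
σ̂ = R̄ / d₂ = 31.7000 / 1.128 = 28.1028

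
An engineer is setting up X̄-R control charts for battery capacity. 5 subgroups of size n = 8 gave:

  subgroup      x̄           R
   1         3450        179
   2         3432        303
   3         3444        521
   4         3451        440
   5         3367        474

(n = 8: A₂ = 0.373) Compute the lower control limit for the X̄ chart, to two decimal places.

3285.79

X̄̄ = (3450 + 3432 + 3444 + 3451 + 3367) / 5 = 17144.0000 / 5 = 3428.8000
R̄ = (179 + 303 + 521 + 440 + 474) / 5 = 1917.0000 / 5 = 383.4000
LCL = X̄̄ − A₂·R̄ = 3428.8000 − 0.373 × 383.4000 = 3285.7918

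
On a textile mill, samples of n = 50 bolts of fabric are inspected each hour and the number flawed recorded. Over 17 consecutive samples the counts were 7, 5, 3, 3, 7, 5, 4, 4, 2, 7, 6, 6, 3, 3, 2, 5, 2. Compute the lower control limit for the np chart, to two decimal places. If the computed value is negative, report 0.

0.00

p̄ = Σdᵢ / (k·n) = 74 / (17 × 50) = 0.08706
LCL = np̄ − 3·√(np̄(1−p̄)) = 4.3529 − 3 × 1.9935 = -1.6275 → 0 (negative, so LCL = 0)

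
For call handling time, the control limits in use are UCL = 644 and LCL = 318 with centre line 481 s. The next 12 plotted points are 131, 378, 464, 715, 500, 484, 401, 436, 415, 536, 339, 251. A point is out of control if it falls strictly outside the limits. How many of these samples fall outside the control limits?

Compare each point to [318, 644]: sample 1 = 131 < LCL; sample 4 = 715 > UCL; sample 12 = 251 < LCL.

3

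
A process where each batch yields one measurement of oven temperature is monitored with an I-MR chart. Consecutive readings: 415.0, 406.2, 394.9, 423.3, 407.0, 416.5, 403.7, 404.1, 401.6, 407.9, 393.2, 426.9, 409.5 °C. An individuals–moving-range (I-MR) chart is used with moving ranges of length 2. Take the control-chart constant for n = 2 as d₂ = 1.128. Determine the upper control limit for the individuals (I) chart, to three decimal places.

444.373

X̄ = (415.0 + 406.2 + 394.9 + 423.3 + 407.0 + 416.5 + 403.7 + 404.1 + 401.6 + 407.9 + 393.2 + 426.9 + 409.5) / 13 = 408.4462
Moving ranges: 8.8, 11.3, 28.4, 16.3, 9.5, 12.8, 0.4, 2.5, 6.3, 14.7, 33.7, 17.4; M̄R̄ = 162.1000 / 12 = 13.5083
UCL = X̄ + 3·M̄R̄/d₂ = 408.4462 + 3 × 13.5083 / 1.128 = 444.3726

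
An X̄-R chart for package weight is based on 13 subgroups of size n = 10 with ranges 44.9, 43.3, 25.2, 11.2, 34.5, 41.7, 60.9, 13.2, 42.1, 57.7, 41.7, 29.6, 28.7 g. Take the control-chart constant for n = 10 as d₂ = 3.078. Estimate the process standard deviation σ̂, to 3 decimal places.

R̄ = (44.9 + 43.3 + 25.2 + 11.2 + 34.5 + 41.7 + 60.9 + 13.2 + 42.1 + 57.7 + 41.7 + 29.6 + 28.7) / 13 = 36.5154
σ̂ = R̄ / d₂ = 36.5154 / 3.078 = 11.8633

11.863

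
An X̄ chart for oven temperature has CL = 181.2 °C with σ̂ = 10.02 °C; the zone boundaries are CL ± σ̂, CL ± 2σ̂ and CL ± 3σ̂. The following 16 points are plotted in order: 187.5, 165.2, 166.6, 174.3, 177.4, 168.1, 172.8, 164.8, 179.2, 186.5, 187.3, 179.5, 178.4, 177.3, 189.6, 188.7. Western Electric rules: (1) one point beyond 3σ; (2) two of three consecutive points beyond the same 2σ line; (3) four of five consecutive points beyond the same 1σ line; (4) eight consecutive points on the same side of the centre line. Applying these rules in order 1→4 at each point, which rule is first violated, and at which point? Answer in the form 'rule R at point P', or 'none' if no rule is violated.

rule 4 at point 9

Zone of each point (C = within 1σ̂, B = 1σ̂–2σ̂, A = 2σ̂–3σ̂, * = beyond 3σ̂; sign = side of CL): 1:+C, 2:-B, 3:-B, 4:-C, 5:-C, 6:-B, 7:-C, 8:-B, 9:-C, 10:+C, 11:+C, 12:-C, 13:-C, 14:-C, 15:+C, 16:+C
Rule 4 (eight consecutive points on the same side of the centre line) is satisfied at point 9.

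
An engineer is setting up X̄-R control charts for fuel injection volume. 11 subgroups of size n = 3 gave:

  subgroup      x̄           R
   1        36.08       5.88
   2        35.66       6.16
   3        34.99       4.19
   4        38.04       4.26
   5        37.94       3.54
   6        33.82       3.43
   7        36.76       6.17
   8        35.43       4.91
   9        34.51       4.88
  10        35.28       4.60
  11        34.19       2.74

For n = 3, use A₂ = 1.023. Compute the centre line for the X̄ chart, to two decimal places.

X̄̄ = (36.08 + 35.66 + 34.99 + 38.04 + 37.94 + 33.82 + 36.76 + 35.43 + 34.51 + 35.28 + 34.19) / 11 = 392.7000 / 11 = 35.7000
CL = X̄̄ = 35.7000

35.70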